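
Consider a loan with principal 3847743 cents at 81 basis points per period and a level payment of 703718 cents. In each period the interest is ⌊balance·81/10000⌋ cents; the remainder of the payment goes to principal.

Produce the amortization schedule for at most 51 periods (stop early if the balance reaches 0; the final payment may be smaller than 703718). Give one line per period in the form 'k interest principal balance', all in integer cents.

1. interest=⌊3847743·81/10000⌋=31166; principal=703718-31166=672552; balance=3847743-672552=3175191
2. interest=⌊3175191·81/10000⌋=25719; principal=703718-25719=677999; balance=3175191-677999=2497192
3. interest=⌊2497192·81/10000⌋=20227; principal=703718-20227=683491; balance=2497192-683491=1813701
4. interest=⌊1813701·81/10000⌋=14690; principal=703718-14690=689028; balance=1813701-689028=1124673
5. interest=⌊1124673·81/10000⌋=9109; principal=703718-9109=694609; balance=1124673-694609=430064
6. interest=⌊430064·81/10000⌋=3483; principal=min(703718-3483,430064)=430064; balance=430064-430064=0

1 31166 672552 3175191
2 25719 677999 2497192
3 20227 683491 1813701
4 14690 689028 1124673
5 9109 694609 430064
6 3483 430064 0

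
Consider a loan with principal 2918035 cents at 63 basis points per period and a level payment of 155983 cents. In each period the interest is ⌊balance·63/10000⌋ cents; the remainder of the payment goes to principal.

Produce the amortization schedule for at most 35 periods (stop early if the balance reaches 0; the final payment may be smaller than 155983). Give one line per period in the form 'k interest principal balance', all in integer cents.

1 18383 137600 2780435
2 17516 138467 2641968
3 16644 139339 2502629
4 15766 140217 2362412
5 14883 141100 2221312
6 13994 141989 2079323
7 13099 142884 1936439
8 12199 143784 1792655
9 11293 144690 1647965
10 10382 145601 1502364
11 9464 146519 1355845
12 8541 147442 1208403
13 7612 148371 1060032
14 6678 149305 910727
15 5737 150246 760481
16 4791 151192 609289
17 3838 152145 457144
18 2880 153103 304041
19 1915 154068 149973
20 944 149973 0

1. interest=⌊2918035·63/10000⌋=18383; principal=155983-18383=137600; balance=2918035-137600=2780435
2. interest=⌊2780435·63/10000⌋=17516; principal=155983-17516=138467; balance=2780435-138467=2641968
3. interest=⌊2641968·63/10000⌋=16644; principal=155983-16644=139339; balance=2641968-139339=2502629
4. interest=⌊2502629·63/10000⌋=15766; principal=155983-15766=140217; balance=2502629-140217=2362412
5. interest=⌊2362412·63/10000⌋=14883; principal=155983-14883=141100; balance=2362412-141100=2221312
6. interest=⌊2221312·63/10000⌋=13994; principal=155983-13994=141989; balance=2221312-141989=2079323
7. interest=⌊2079323·63/10000⌋=13099; principal=155983-13099=142884; balance=2079323-142884=1936439
8. interest=⌊1936439·63/10000⌋=12199; principal=155983-12199=143784; balance=1936439-143784=1792655
9. interest=⌊1792655·63/10000⌋=11293; principal=155983-11293=144690; balance=1792655-144690=1647965
10. interest=⌊1647965·63/10000⌋=10382; principal=155983-10382=145601; balance=1647965-145601=1502364
11. interest=⌊1502364·63/10000⌋=9464; principal=155983-9464=146519; balance=1502364-146519=1355845
12. interest=⌊1355845·63/10000⌋=8541; principal=155983-8541=147442; balance=1355845-147442=1208403
13. interest=⌊1208403·63/10000⌋=7612; principal=155983-7612=148371; balance=1208403-148371=1060032
14. interest=⌊1060032·63/10000⌋=6678; principal=155983-6678=149305; balance=1060032-149305=910727
15. interest=⌊910727·63/10000⌋=5737; principal=155983-5737=150246; balance=910727-150246=760481
16. interest=⌊760481·63/10000⌋=4791; principal=155983-4791=151192; balance=760481-151192=609289
17. interest=⌊609289·63/10000⌋=3838; principal=155983-3838=152145; balance=609289-152145=457144
18. interest=⌊457144·63/10000⌋=2880; principal=155983-2880=153103; balance=457144-153103=304041
19. interest=⌊304041·63/10000⌋=1915; principal=155983-1915=154068; balance=304041-154068=149973
20. interest=⌊149973·63/10000⌋=944; principal=min(155983-944,149973)=149973; balance=149973-149973=0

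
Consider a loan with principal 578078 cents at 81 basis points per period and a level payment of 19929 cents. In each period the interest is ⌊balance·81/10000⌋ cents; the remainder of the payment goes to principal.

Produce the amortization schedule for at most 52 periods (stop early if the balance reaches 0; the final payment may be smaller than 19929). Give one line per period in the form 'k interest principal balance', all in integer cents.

1 4682 15247 562831
2 4558 15371 547460
3 4434 15495 531965
4 4308 15621 516344
5 4182 15747 500597
6 4054 15875 484722
7 3926 16003 468719
8 3796 16133 452586
9 3665 16264 436322
10 3534 16395 419927
11 3401 16528 403399
12 3267 16662 386737
13 3132 16797 369940
14 2996 16933 353007
15 2859 17070 335937
16 2721 17208 318729
17 2581 17348 301381
18 2441 17488 283893
19 2299 17630 266263
20 2156 17773 248490
21 2012 17917 230573
22 1867 18062 212511
23 1721 18208 194303
24 1573 18356 175947
25 1425 18504 157443
26 1275 18654 138789
27 1124 18805 119984
28 971 18958 101026
29 818 19111 81915
30 663 19266 62649
31 507 19422 43227
32 350 19579 23648
33 191 19738 3910
34 31 3910 0

1. interest=⌊578078·81/10000⌋=4682; principal=19929-4682=15247; balance=578078-15247=562831
2. interest=⌊562831·81/10000⌋=4558; principal=19929-4558=15371; balance=562831-15371=547460
3. interest=⌊547460·81/10000⌋=4434; principal=19929-4434=15495; balance=547460-15495=531965
4. interest=⌊531965·81/10000⌋=4308; principal=19929-4308=15621; balance=531965-15621=516344
5. interest=⌊516344·81/10000⌋=4182; principal=19929-4182=15747; balance=516344-15747=500597
6. interest=⌊500597·81/10000⌋=4054; principal=19929-4054=15875; balance=500597-15875=484722
7. interest=⌊484722·81/10000⌋=3926; principal=19929-3926=16003; balance=484722-16003=468719
8. interest=⌊468719·81/10000⌋=3796; principal=19929-3796=16133; balance=468719-16133=452586
9. interest=⌊452586·81/10000⌋=3665; principal=19929-3665=16264; balance=452586-16264=436322
10. interest=⌊436322·81/10000⌋=3534; principal=19929-3534=16395; balance=436322-16395=419927
11. interest=⌊419927·81/10000⌋=3401; principal=19929-3401=16528; balance=419927-16528=403399
12. interest=⌊403399·81/10000⌋=3267; principal=19929-3267=16662; balance=403399-16662=386737
13. interest=⌊386737·81/10000⌋=3132; principal=19929-3132=16797; balance=386737-16797=369940
14. interest=⌊369940·81/10000⌋=2996; principal=19929-2996=16933; balance=369940-16933=353007
15. interest=⌊353007·81/10000⌋=2859; principal=19929-2859=17070; balance=353007-17070=335937
16. interest=⌊335937·81/10000⌋=2721; principal=19929-2721=17208; balance=335937-17208=318729
17. interest=⌊318729·81/10000⌋=2581; principal=19929-2581=17348; balance=318729-17348=301381
18. interest=⌊301381·81/10000⌋=2441; principal=19929-2441=17488; balance=301381-17488=283893
19. interest=⌊283893·81/10000⌋=2299; principal=19929-2299=17630; balance=283893-17630=266263
20. interest=⌊266263·81/10000⌋=2156; principal=19929-2156=17773; balance=266263-17773=248490
21. interest=⌊248490·81/10000⌋=2012; principal=19929-2012=17917; balance=248490-17917=230573
22. interest=⌊230573·81/10000⌋=1867; principal=19929-1867=18062; balance=230573-18062=212511
23. interest=⌊212511·81/10000⌋=1721; principal=19929-1721=18208; balance=212511-18208=194303
24. interest=⌊194303·81/10000⌋=1573; principal=19929-1573=18356; balance=194303-18356=175947
25. interest=⌊175947·81/10000⌋=1425; principal=19929-1425=18504; balance=175947-18504=157443
26. interest=⌊157443·81/10000⌋=1275; principal=19929-1275=18654; balance=157443-18654=138789
27. interest=⌊138789·81/10000⌋=1124; principal=19929-1124=18805; balance=138789-18805=119984
28. interest=⌊119984·81/10000⌋=971; principal=19929-971=18958; balance=119984-18958=101026
29. interest=⌊101026·81/10000⌋=818; principal=19929-818=19111; balance=101026-19111=81915
30. interest=⌊81915·81/10000⌋=663; principal=19929-663=19266; balance=81915-19266=62649
31. interest=⌊62649·81/10000⌋=507; principal=19929-507=19422; balance=62649-19422=43227
32. interest=⌊43227·81/10000⌋=350; principal=19929-350=19579; balance=43227-19579=23648
33. interest=⌊23648·81/10000⌋=191; principal=19929-191=19738; balance=23648-19738=3910
34. interest=⌊3910·81/10000⌋=31; principal=min(19929-31,3910)=3910; balance=3910-3910=0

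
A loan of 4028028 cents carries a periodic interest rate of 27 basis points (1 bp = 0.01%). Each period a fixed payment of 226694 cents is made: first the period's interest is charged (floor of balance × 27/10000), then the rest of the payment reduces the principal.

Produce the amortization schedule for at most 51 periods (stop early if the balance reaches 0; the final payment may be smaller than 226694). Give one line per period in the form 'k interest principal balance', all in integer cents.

1 10875 215819 3812209
2 10292 216402 3595807
3 9708 216986 3378821
4 9122 217572 3161249
5 8535 218159 2943090
6 7946 218748 2724342
7 7355 219339 2505003
8 6763 219931 2285072
9 6169 220525 2064547
10 5574 221120 1843427
11 4977 221717 1621710
12 4378 222316 1399394
13 3778 222916 1176478
14 3176 223518 952960
15 2572 224122 728838
16 1967 224727 504111
17 1361 225333 278778
18 752 225942 52836
19 142 52836 0

1. interest=⌊4028028·27/10000⌋=10875; principal=226694-10875=215819; balance=4028028-215819=3812209
2. interest=⌊3812209·27/10000⌋=10292; principal=226694-10292=216402; balance=3812209-216402=3595807
3. interest=⌊3595807·27/10000⌋=9708; principal=226694-9708=216986; balance=3595807-216986=3378821
4. interest=⌊3378821·27/10000⌋=9122; principal=226694-9122=217572; balance=3378821-217572=3161249
5. interest=⌊3161249·27/10000⌋=8535; principal=226694-8535=218159; balance=3161249-218159=2943090
6. interest=⌊2943090·27/10000⌋=7946; principal=226694-7946=218748; balance=2943090-218748=2724342
7. interest=⌊2724342·27/10000⌋=7355; principal=226694-7355=219339; balance=2724342-219339=2505003
8. interest=⌊2505003·27/10000⌋=6763; principal=226694-6763=219931; balance=2505003-219931=2285072
9. interest=⌊2285072·27/10000⌋=6169; principal=226694-6169=220525; balance=2285072-220525=2064547
10. interest=⌊2064547·27/10000⌋=5574; principal=226694-5574=221120; balance=2064547-221120=1843427
11. interest=⌊1843427·27/10000⌋=4977; principal=226694-4977=221717; balance=1843427-221717=1621710
12. interest=⌊1621710·27/10000⌋=4378; principal=226694-4378=222316; balance=1621710-222316=1399394
13. interest=⌊1399394·27/10000⌋=3778; principal=226694-3778=222916; balance=1399394-222916=1176478
14. interest=⌊1176478·27/10000⌋=3176; principal=226694-3176=223518; balance=1176478-223518=952960
15. interest=⌊952960·27/10000⌋=2572; principal=226694-2572=224122; balance=952960-224122=728838
16. interest=⌊728838·27/10000⌋=1967; principal=226694-1967=224727; balance=728838-224727=504111
17. interest=⌊504111·27/10000⌋=1361; principal=226694-1361=225333; balance=504111-225333=278778
18. interest=⌊278778·27/10000⌋=752; principal=226694-752=225942; balance=278778-225942=52836
19. interest=⌊52836·27/10000⌋=142; principal=min(226694-142,52836)=52836; balance=52836-52836=0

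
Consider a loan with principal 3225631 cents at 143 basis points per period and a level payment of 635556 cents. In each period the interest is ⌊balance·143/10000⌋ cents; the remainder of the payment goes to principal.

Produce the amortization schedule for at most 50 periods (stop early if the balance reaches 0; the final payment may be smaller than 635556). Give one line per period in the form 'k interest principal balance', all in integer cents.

1. interest=⌊3225631·143/10000⌋=46126; principal=635556-46126=589430; balance=3225631-589430=2636201
2. interest=⌊2636201·143/10000⌋=37697; principal=635556-37697=597859; balance=2636201-597859=2038342
3. interest=⌊2038342·143/10000⌋=29148; principal=635556-29148=606408; balance=2038342-606408=1431934
4. interest=⌊1431934·143/10000⌋=20476; principal=635556-20476=615080; balance=1431934-615080=816854
5. interest=⌊816854·143/10000⌋=11681; principal=635556-11681=623875; balance=816854-623875=192979
6. interest=⌊192979·143/10000⌋=2759; principal=min(635556-2759,192979)=192979; balance=192979-192979=0

1 46126 589430 2636201
2 37697 597859 2038342
3 29148 606408 1431934
4 20476 615080 816854
5 11681 623875 192979
6 2759 192979 0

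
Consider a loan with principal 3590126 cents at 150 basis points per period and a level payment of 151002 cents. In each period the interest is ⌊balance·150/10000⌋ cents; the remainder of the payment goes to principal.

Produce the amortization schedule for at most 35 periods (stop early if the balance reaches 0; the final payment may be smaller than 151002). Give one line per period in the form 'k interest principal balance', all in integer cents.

1. interest=⌊3590126·150/10000⌋=53851; principal=151002-53851=97151; balance=3590126-97151=3492975
2. interest=⌊3492975·150/10000⌋=52394; principal=151002-52394=98608; balance=3492975-98608=3394367
3. interest=⌊3394367·150/10000⌋=50915; principal=151002-50915=100087; balance=3394367-100087=3294280
4. interest=⌊3294280·150/10000⌋=49414; principal=151002-49414=101588; balance=3294280-101588=3192692
5. interest=⌊3192692·150/10000⌋=47890; principal=151002-47890=103112; balance=3192692-103112=3089580
6. interest=⌊3089580·150/10000⌋=46343; principal=151002-46343=104659; balance=3089580-104659=2984921
7. interest=⌊2984921·150/10000⌋=44773; principal=151002-44773=106229; balance=2984921-106229=2878692
8. interest=⌊2878692·150/10000⌋=43180; principal=151002-43180=107822; balance=2878692-107822=2770870
9. interest=⌊2770870·150/10000⌋=41563; principal=151002-41563=109439; balance=2770870-109439=2661431
10. interest=⌊2661431·150/10000⌋=39921; principal=151002-39921=111081; balance=2661431-111081=2550350
11. interest=⌊2550350·150/10000⌋=38255; principal=151002-38255=112747; balance=2550350-112747=2437603
12. interest=⌊2437603·150/10000⌋=36564; principal=151002-36564=114438; balance=2437603-114438=2323165
13. interest=⌊2323165·150/10000⌋=34847; principal=151002-34847=116155; balance=2323165-116155=2207010
14. interest=⌊2207010·150/10000⌋=33105; principal=151002-33105=117897; balance=2207010-117897=2089113
15. interest=⌊2089113·150/10000⌋=31336; principal=151002-31336=119666; balance=2089113-119666=1969447
16. interest=⌊1969447·150/10000⌋=29541; principal=151002-29541=121461; balance=1969447-121461=1847986
17. interest=⌊1847986·150/10000⌋=27719; principal=151002-27719=123283; balance=1847986-123283=1724703
18. interest=⌊1724703·150/10000⌋=25870; principal=151002-25870=125132; balance=1724703-125132=1599571
19. interest=⌊1599571·150/10000⌋=23993; principal=151002-23993=127009; balance=1599571-127009=1472562
20. interest=⌊1472562·150/10000⌋=22088; principal=151002-22088=128914; balance=1472562-128914=1343648
21. interest=⌊1343648·150/10000⌋=20154; principal=151002-20154=130848; balance=1343648-130848=1212800
22. interest=⌊1212800·150/10000⌋=18192; principal=151002-18192=132810; balance=1212800-132810=1079990
23. interest=⌊1079990·150/10000⌋=16199; principal=151002-16199=134803; balance=1079990-134803=945187
24. interest=⌊945187·150/10000⌋=14177; principal=151002-14177=136825; balance=945187-136825=808362
25. interest=⌊808362·150/10000⌋=12125; principal=151002-12125=138877; balance=808362-138877=669485
26. interest=⌊669485·150/10000⌋=10042; principal=151002-10042=140960; balance=669485-140960=528525
27. interest=⌊528525·150/10000⌋=7927; principal=151002-7927=143075; balance=528525-143075=385450
28. interest=⌊385450·150/10000⌋=5781; principal=151002-5781=145221; balance=385450-145221=240229
29. interest=⌊240229·150/10000⌋=3603; principal=151002-3603=147399; balance=240229-147399=92830
30. interest=⌊92830·150/10000⌋=1392; principal=min(151002-1392,92830)=92830; balance=92830-92830=0

1 53851 97151 3492975
2 52394 98608 3394367
3 50915 100087 3294280
4 49414 101588 3192692
5 47890 103112 3089580
6 46343 104659 2984921
7 44773 106229 2878692
8 43180 107822 2770870
9 41563 109439 2661431
10 39921 111081 2550350
11 38255 112747 2437603
12 36564 114438 2323165
13 34847 116155 2207010
14 33105 117897 2089113
15 31336 119666 1969447
16 29541 121461 1847986
17 27719 123283 1724703
18 25870 125132 1599571
19 23993 127009 1472562
20 22088 128914 1343648
21 20154 130848 1212800
22 18192 132810 1079990
23 16199 134803 945187
24 14177 136825 808362
25 12125 138877 669485
26 10042 140960 528525
27 7927 143075 385450
28 5781 145221 240229
29 3603 147399 92830
30 1392 92830 0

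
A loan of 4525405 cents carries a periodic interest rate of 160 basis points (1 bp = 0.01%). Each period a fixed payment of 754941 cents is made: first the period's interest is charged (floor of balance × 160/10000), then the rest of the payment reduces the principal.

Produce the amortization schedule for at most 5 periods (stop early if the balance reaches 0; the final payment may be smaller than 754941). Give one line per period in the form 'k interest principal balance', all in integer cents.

1. interest=⌊4525405·160/10000⌋=72406; principal=754941-72406=682535; balance=4525405-682535=3842870
2. interest=⌊3842870·160/10000⌋=61485; principal=754941-61485=693456; balance=3842870-693456=3149414
3. interest=⌊3149414·160/10000⌋=50390; principal=754941-50390=704551; balance=3149414-704551=2444863
4. interest=⌊2444863·160/10000⌋=39117; principal=754941-39117=715824; balance=2444863-715824=1729039
5. interest=⌊1729039·160/10000⌋=27664; principal=754941-27664=727277; balance=1729039-727277=1001762

1 72406 682535 3842870
2 61485 693456 3149414
3 50390 704551 2444863
4 39117 715824 1729039
5 27664 727277 1001762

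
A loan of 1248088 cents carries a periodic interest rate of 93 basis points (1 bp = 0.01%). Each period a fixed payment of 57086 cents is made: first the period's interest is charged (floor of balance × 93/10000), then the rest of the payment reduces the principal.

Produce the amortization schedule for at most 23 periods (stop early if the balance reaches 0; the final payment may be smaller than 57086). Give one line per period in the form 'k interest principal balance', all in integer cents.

1. interest=⌊1248088·93/10000⌋=11607; principal=57086-11607=45479; balance=1248088-45479=1202609
2. interest=⌊1202609·93/10000⌋=11184; principal=57086-11184=45902; balance=1202609-45902=1156707
3. interest=⌊1156707·93/10000⌋=10757; principal=57086-10757=46329; balance=1156707-46329=1110378
4. interest=⌊1110378·93/10000⌋=10326; principal=57086-10326=46760; balance=1110378-46760=1063618
5. interest=⌊1063618·93/10000⌋=9891; principal=57086-9891=47195; balance=1063618-47195=1016423
6. interest=⌊1016423·93/10000⌋=9452; principal=57086-9452=47634; balance=1016423-47634=968789
7. interest=⌊968789·93/10000⌋=9009; principal=57086-9009=48077; balance=968789-48077=920712
8. interest=⌊920712·93/10000⌋=8562; principal=57086-8562=48524; balance=920712-48524=872188
9. interest=⌊872188·93/10000⌋=8111; principal=57086-8111=48975; balance=872188-48975=823213
10. interest=⌊823213·93/10000⌋=7655; principal=57086-7655=49431; balance=823213-49431=773782
11. interest=⌊773782·93/10000⌋=7196; principal=57086-7196=49890; balance=773782-49890=723892
12. interest=⌊723892·93/10000⌋=6732; principal=57086-6732=50354; balance=723892-50354=673538
13. interest=⌊673538·93/10000⌋=6263; principal=57086-6263=50823; balance=673538-50823=622715
14. interest=⌊622715·93/10000⌋=5791; principal=57086-5791=51295; balance=622715-51295=571420
15. interest=⌊571420·93/10000⌋=5314; principal=57086-5314=51772; balance=571420-51772=519648
16. interest=⌊519648·93/10000⌋=4832; principal=57086-4832=52254; balance=519648-52254=467394
17. interest=⌊467394·93/10000⌋=4346; principal=57086-4346=52740; balance=467394-52740=414654
18. interest=⌊414654·93/10000⌋=3856; principal=57086-3856=53230; balance=414654-53230=361424
19. interest=⌊361424·93/10000⌋=3361; principal=57086-3361=53725; balance=361424-53725=307699
20. interest=⌊307699·93/10000⌋=2861; principal=57086-2861=54225; balance=307699-54225=253474
21. interest=⌊253474·93/10000⌋=2357; principal=57086-2357=54729; balance=253474-54729=198745
22. interest=⌊198745·93/10000⌋=1848; principal=57086-1848=55238; balance=198745-55238=143507
23. interest=⌊143507·93/10000⌋=1334; principal=57086-1334=55752; balance=143507-55752=87755

1 11607 45479 1202609
2 11184 45902 1156707
3 10757 46329 1110378
4 10326 46760 1063618
5 9891 47195 1016423
6 9452 47634 968789
7 9009 48077 920712
8 8562 48524 872188
9 8111 48975 823213
10 7655 49431 773782
11 7196 49890 723892
12 6732 50354 673538
13 6263 50823 622715
14 5791 51295 571420
15 5314 51772 519648
16 4832 52254 467394
17 4346 52740 414654
18 3856 53230 361424
19 3361 53725 307699
20 2861 54225 253474
21 2357 54729 198745
22 1848 55238 143507
23 1334 55752 87755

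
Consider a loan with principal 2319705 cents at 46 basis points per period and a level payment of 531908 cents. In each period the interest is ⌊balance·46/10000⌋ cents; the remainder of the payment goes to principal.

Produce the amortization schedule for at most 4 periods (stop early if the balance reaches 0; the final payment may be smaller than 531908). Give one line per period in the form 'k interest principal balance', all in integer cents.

1 10670 521238 1798467
2 8272 523636 1274831
3 5864 526044 748787
4 3444 528464 220323

1. interest=⌊2319705·46/10000⌋=10670; principal=531908-10670=521238; balance=2319705-521238=1798467
2. interest=⌊1798467·46/10000⌋=8272; principal=531908-8272=523636; balance=1798467-523636=1274831
3. interest=⌊1274831·46/10000⌋=5864; principal=531908-5864=526044; balance=1274831-526044=748787
4. interest=⌊748787·46/10000⌋=3444; principal=531908-3444=528464; balance=748787-528464=220323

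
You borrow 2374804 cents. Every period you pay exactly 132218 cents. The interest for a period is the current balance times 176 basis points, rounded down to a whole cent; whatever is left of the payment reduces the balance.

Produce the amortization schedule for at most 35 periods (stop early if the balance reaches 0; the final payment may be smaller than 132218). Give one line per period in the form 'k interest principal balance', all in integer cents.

1. interest=⌊2374804·176/10000⌋=41796; principal=132218-41796=90422; balance=2374804-90422=2284382
2. interest=⌊2284382·176/10000⌋=40205; principal=132218-40205=92013; balance=2284382-92013=2192369
3. interest=⌊2192369·176/10000⌋=38585; principal=132218-38585=93633; balance=2192369-93633=2098736
4. interest=⌊2098736·176/10000⌋=36937; principal=132218-36937=95281; balance=2098736-95281=2003455
5. interest=⌊2003455·176/10000⌋=35260; principal=132218-35260=96958; balance=2003455-96958=1906497
6. interest=⌊1906497·176/10000⌋=33554; principal=132218-33554=98664; balance=1906497-98664=1807833
7. interest=⌊1807833·176/10000⌋=31817; principal=132218-31817=100401; balance=1807833-100401=1707432
8. interest=⌊1707432·176/10000⌋=30050; principal=132218-30050=102168; balance=1707432-102168=1605264
9. interest=⌊1605264·176/10000⌋=28252; principal=132218-28252=103966; balance=1605264-103966=1501298
10. interest=⌊1501298·176/10000⌋=26422; principal=132218-26422=105796; balance=1501298-105796=1395502
11. interest=⌊1395502·176/10000⌋=24560; principal=132218-24560=107658; balance=1395502-107658=1287844
12. interest=⌊1287844·176/10000⌋=22666; principal=132218-22666=109552; balance=1287844-109552=1178292
13. interest=⌊1178292·176/10000⌋=20737; principal=132218-20737=111481; balance=1178292-111481=1066811
14. interest=⌊1066811·176/10000⌋=18775; principal=132218-18775=113443; balance=1066811-113443=953368
15. interest=⌊953368·176/10000⌋=16779; principal=132218-16779=115439; balance=953368-115439=837929
16. interest=⌊837929·176/10000⌋=14747; principal=132218-14747=117471; balance=837929-117471=720458
17. interest=⌊720458·176/10000⌋=12680; principal=132218-12680=119538; balance=720458-119538=600920
18. interest=⌊600920·176/10000⌋=10576; principal=132218-10576=121642; balance=600920-121642=479278
19. interest=⌊479278·176/10000⌋=8435; principal=132218-8435=123783; balance=479278-123783=355495
20. interest=⌊355495·176/10000⌋=6256; principal=132218-6256=125962; balance=355495-125962=229533
21. interest=⌊229533·176/10000⌋=4039; principal=132218-4039=128179; balance=229533-128179=101354
22. interest=⌊101354·176/10000⌋=1783; principal=min(132218-1783,101354)=101354; balance=101354-101354=0

1 41796 90422 2284382
2 40205 92013 2192369
3 38585 93633 2098736
4 36937 95281 2003455
5 35260 96958 1906497
6 33554 98664 1807833
7 31817 100401 1707432
8 30050 102168 1605264
9 28252 103966 1501298
10 26422 105796 1395502
11 24560 107658 1287844
12 22666 109552 1178292
13 20737 111481 1066811
14 18775 113443 953368
15 16779 115439 837929
16 14747 117471 720458
17 12680 119538 600920
18 10576 121642 479278
19 8435 123783 355495
20 6256 125962 229533
21 4039 128179 101354
22 1783 101354 0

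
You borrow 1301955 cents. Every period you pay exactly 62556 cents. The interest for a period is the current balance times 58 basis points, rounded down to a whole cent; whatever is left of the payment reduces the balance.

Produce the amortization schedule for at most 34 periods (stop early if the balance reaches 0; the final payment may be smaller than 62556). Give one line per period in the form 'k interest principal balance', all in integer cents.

1 7551 55005 1246950
2 7232 55324 1191626
3 6911 55645 1135981
4 6588 55968 1080013
5 6264 56292 1023721
6 5937 56619 967102
7 5609 56947 910155
8 5278 57278 852877
9 4946 57610 795267
10 4612 57944 737323
11 4276 58280 679043
12 3938 58618 620425
13 3598 58958 561467
14 3256 59300 502167
15 2912 59644 442523
16 2566 59990 382533
17 2218 60338 322195
18 1868 60688 261507
19 1516 61040 200467
20 1162 61394 139073
21 806 61750 77323
22 448 62108 15215
23 88 15215 0

1. interest=⌊1301955·58/10000⌋=7551; principal=62556-7551=55005; balance=1301955-55005=1246950
2. interest=⌊1246950·58/10000⌋=7232; principal=62556-7232=55324; balance=1246950-55324=1191626
3. interest=⌊1191626·58/10000⌋=6911; principal=62556-6911=55645; balance=1191626-55645=1135981
4. interest=⌊1135981·58/10000⌋=6588; principal=62556-6588=55968; balance=1135981-55968=1080013
5. interest=⌊1080013·58/10000⌋=6264; principal=62556-6264=56292; balance=1080013-56292=1023721
6. interest=⌊1023721·58/10000⌋=5937; principal=62556-5937=56619; balance=1023721-56619=967102
7. interest=⌊967102·58/10000⌋=5609; principal=62556-5609=56947; balance=967102-56947=910155
8. interest=⌊910155·58/10000⌋=5278; principal=62556-5278=57278; balance=910155-57278=852877
9. interest=⌊852877·58/10000⌋=4946; principal=62556-4946=57610; balance=852877-57610=795267
10. interest=⌊795267·58/10000⌋=4612; principal=62556-4612=57944; balance=795267-57944=737323
11. interest=⌊737323·58/10000⌋=4276; principal=62556-4276=58280; balance=737323-58280=679043
12. interest=⌊679043·58/10000⌋=3938; principal=62556-3938=58618; balance=679043-58618=620425
13. interest=⌊620425·58/10000⌋=3598; principal=62556-3598=58958; balance=620425-58958=561467
14. interest=⌊561467·58/10000⌋=3256; principal=62556-3256=59300; balance=561467-59300=502167
15. interest=⌊502167·58/10000⌋=2912; principal=62556-2912=59644; balance=502167-59644=442523
16. interest=⌊442523·58/10000⌋=2566; principal=62556-2566=59990; balance=442523-59990=382533
17. interest=⌊382533·58/10000⌋=2218; principal=62556-2218=60338; balance=382533-60338=322195
18. interest=⌊322195·58/10000⌋=1868; principal=62556-1868=60688; balance=322195-60688=261507
19. interest=⌊261507·58/10000⌋=1516; principal=62556-1516=61040; balance=261507-61040=200467
20. interest=⌊200467·58/10000⌋=1162; principal=62556-1162=61394; balance=200467-61394=139073
21. interest=⌊139073·58/10000⌋=806; principal=62556-806=61750; balance=139073-61750=77323
22. interest=⌊77323·58/10000⌋=448; principal=62556-448=62108; balance=77323-62108=15215
23. interest=⌊15215·58/10000⌋=88; principal=min(62556-88,15215)=15215; balance=15215-15215=0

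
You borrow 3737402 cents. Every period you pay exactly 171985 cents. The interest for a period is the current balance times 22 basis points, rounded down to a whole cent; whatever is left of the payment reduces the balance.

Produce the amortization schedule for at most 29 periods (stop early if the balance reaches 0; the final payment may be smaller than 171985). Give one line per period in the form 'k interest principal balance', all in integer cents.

1. interest=⌊3737402·22/10000⌋=8222; principal=171985-8222=163763; balance=3737402-163763=3573639
2. interest=⌊3573639·22/10000⌋=7862; principal=171985-7862=164123; balance=3573639-164123=3409516
3. interest=⌊3409516·22/10000⌋=7500; principal=171985-7500=164485; balance=3409516-164485=3245031
4. interest=⌊3245031·22/10000⌋=7139; principal=171985-7139=164846; balance=3245031-164846=3080185
5. interest=⌊3080185·22/10000⌋=6776; principal=171985-6776=165209; balance=3080185-165209=2914976
6. interest=⌊2914976·22/10000⌋=6412; principal=171985-6412=165573; balance=2914976-165573=2749403
7. interest=⌊2749403·22/10000⌋=6048; principal=171985-6048=165937; balance=2749403-165937=2583466
8. interest=⌊2583466·22/10000⌋=5683; principal=171985-5683=166302; balance=2583466-166302=2417164
9. interest=⌊2417164·22/10000⌋=5317; principal=171985-5317=166668; balance=2417164-166668=2250496
10. interest=⌊2250496·22/10000⌋=4951; principal=171985-4951=167034; balance=2250496-167034=2083462
11. interest=⌊2083462·22/10000⌋=4583; principal=171985-4583=167402; balance=2083462-167402=1916060
12. interest=⌊1916060·22/10000⌋=4215; principal=171985-4215=167770; balance=1916060-167770=1748290
13. interest=⌊1748290·22/10000⌋=3846; principal=171985-3846=168139; balance=1748290-168139=1580151
14. interest=⌊1580151·22/10000⌋=3476; principal=171985-3476=168509; balance=1580151-168509=1411642
15. interest=⌊1411642·22/10000⌋=3105; principal=171985-3105=168880; balance=1411642-168880=1242762
16. interest=⌊1242762·22/10000⌋=2734; principal=171985-2734=169251; balance=1242762-169251=1073511
17. interest=⌊1073511·22/10000⌋=2361; principal=171985-2361=169624; balance=1073511-169624=903887
18. interest=⌊903887·22/10000⌋=1988; principal=171985-1988=169997; balance=903887-169997=733890
19. interest=⌊733890·22/10000⌋=1614; principal=171985-1614=170371; balance=733890-170371=563519
20. interest=⌊563519·22/10000⌋=1239; principal=171985-1239=170746; balance=563519-170746=392773
21. interest=⌊392773·22/10000⌋=864; principal=171985-864=171121; balance=392773-171121=221652
22. interest=⌊221652·22/10000⌋=487; principal=171985-487=171498; balance=221652-171498=50154
23. interest=⌊50154·22/10000⌋=110; principal=min(171985-110,50154)=50154; balance=50154-50154=0

1 8222 163763 3573639
2 7862 164123 3409516
3 7500 164485 3245031
4 7139 164846 3080185
5 6776 165209 2914976
6 6412 165573 2749403
7 6048 165937 2583466
8 5683 166302 2417164
9 5317 166668 2250496
10 4951 167034 2083462
11 4583 167402 1916060
12 4215 167770 1748290
13 3846 168139 1580151
14 3476 168509 1411642
15 3105 168880 1242762
16 2734 169251 1073511
17 2361 169624 903887
18 1988 169997 733890
19 1614 170371 563519
20 1239 170746 392773
21 864 171121 221652
22 487 171498 50154
23 110 50154 0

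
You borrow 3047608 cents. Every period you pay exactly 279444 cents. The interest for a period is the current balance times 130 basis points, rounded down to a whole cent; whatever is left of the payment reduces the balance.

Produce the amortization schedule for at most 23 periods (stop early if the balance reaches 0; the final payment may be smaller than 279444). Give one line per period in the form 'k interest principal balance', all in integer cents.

1. interest=⌊3047608·130/10000⌋=39618; principal=279444-39618=239826; balance=3047608-239826=2807782
2. interest=⌊2807782·130/10000⌋=36501; principal=279444-36501=242943; balance=2807782-242943=2564839
3. interest=⌊2564839·130/10000⌋=33342; principal=279444-33342=246102; balance=2564839-246102=2318737
4. interest=⌊2318737·130/10000⌋=30143; principal=279444-30143=249301; balance=2318737-249301=2069436
5. interest=⌊2069436·130/10000⌋=26902; principal=279444-26902=252542; balance=2069436-252542=1816894
6. interest=⌊1816894·130/10000⌋=23619; principal=279444-23619=255825; balance=1816894-255825=1561069
7. interest=⌊1561069·130/10000⌋=20293; principal=279444-20293=259151; balance=1561069-259151=1301918
8. interest=⌊1301918·130/10000⌋=16924; principal=279444-16924=262520; balance=1301918-262520=1039398
9. interest=⌊1039398·130/10000⌋=13512; principal=279444-13512=265932; balance=1039398-265932=773466
10. interest=⌊773466·130/10000⌋=10055; principal=279444-10055=269389; balance=773466-269389=504077
11. interest=⌊504077·130/10000⌋=6553; principal=279444-6553=272891; balance=504077-272891=231186
12. interest=⌊231186·130/10000⌋=3005; principal=min(279444-3005,231186)=231186; balance=231186-231186=0

1 39618 239826 2807782
2 36501 242943 2564839
3 33342 246102 2318737
4 30143 249301 2069436
5 26902 252542 1816894
6 23619 255825 1561069
7 20293 259151 1301918
8 16924 262520 1039398
9 13512 265932 773466
10 10055 269389 504077
11 6553 272891 231186
12 3005 231186 0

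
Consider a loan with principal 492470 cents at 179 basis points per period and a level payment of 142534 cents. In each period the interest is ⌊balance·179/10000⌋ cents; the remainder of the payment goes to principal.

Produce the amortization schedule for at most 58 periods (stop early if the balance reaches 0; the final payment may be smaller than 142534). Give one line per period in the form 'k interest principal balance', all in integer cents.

1 8815 133719 358751
2 6421 136113 222638
3 3985 138549 84089
4 1505 84089 0

1. interest=⌊492470·179/10000⌋=8815; principal=142534-8815=133719; balance=492470-133719=358751
2. interest=⌊358751·179/10000⌋=6421; principal=142534-6421=136113; balance=358751-136113=222638
3. interest=⌊222638·179/10000⌋=3985; principal=142534-3985=138549; balance=222638-138549=84089
4. interest=⌊84089·179/10000⌋=1505; principal=min(142534-1505,84089)=84089; balance=84089-84089=0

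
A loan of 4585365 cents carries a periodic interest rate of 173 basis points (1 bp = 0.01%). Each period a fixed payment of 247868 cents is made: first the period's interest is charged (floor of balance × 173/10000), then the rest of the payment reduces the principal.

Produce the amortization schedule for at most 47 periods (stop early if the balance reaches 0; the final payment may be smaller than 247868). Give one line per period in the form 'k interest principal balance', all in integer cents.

1. interest=⌊4585365·173/10000⌋=79326; principal=247868-79326=168542; balance=4585365-168542=4416823
2. interest=⌊4416823·173/10000⌋=76411; principal=247868-76411=171457; balance=4416823-171457=4245366
3. interest=⌊4245366·173/10000⌋=73444; principal=247868-73444=174424; balance=4245366-174424=4070942
4. interest=⌊4070942·173/10000⌋=70427; principal=247868-70427=177441; balance=4070942-177441=3893501
5. interest=⌊3893501·173/10000⌋=67357; principal=247868-67357=180511; balance=3893501-180511=3712990
6. interest=⌊3712990·173/10000⌋=64234; principal=247868-64234=183634; balance=3712990-183634=3529356
7. interest=⌊3529356·173/10000⌋=61057; principal=247868-61057=186811; balance=3529356-186811=3342545
8. interest=⌊3342545·173/10000⌋=57826; principal=247868-57826=190042; balance=3342545-190042=3152503
9. interest=⌊3152503·173/10000⌋=54538; principal=247868-54538=193330; balance=3152503-193330=2959173
10. interest=⌊2959173·173/10000⌋=51193; principal=247868-51193=196675; balance=2959173-196675=2762498
11. interest=⌊2762498·173/10000⌋=47791; principal=247868-47791=200077; balance=2762498-200077=2562421
12. interest=⌊2562421·173/10000⌋=44329; principal=247868-44329=203539; balance=2562421-203539=2358882
13. interest=⌊2358882·173/10000⌋=40808; principal=247868-40808=207060; balance=2358882-207060=2151822
14. interest=⌊2151822·173/10000⌋=37226; principal=247868-37226=210642; balance=2151822-210642=1941180
15. interest=⌊1941180·173/10000⌋=33582; principal=247868-33582=214286; balance=1941180-214286=1726894
16. interest=⌊1726894·173/10000⌋=29875; principal=247868-29875=217993; balance=1726894-217993=1508901
17. interest=⌊1508901·173/10000⌋=26103; principal=247868-26103=221765; balance=1508901-221765=1287136
18. interest=⌊1287136·173/10000⌋=22267; principal=247868-22267=225601; balance=1287136-225601=1061535
19. interest=⌊1061535·173/10000⌋=18364; principal=247868-18364=229504; balance=1061535-229504=832031
20. interest=⌊832031·173/10000⌋=14394; principal=247868-14394=233474; balance=832031-233474=598557
21. interest=⌊598557·173/10000⌋=10355; principal=247868-10355=237513; balance=598557-237513=361044
22. interest=⌊361044·173/10000⌋=6246; principal=247868-6246=241622; balance=361044-241622=119422
23. interest=⌊119422·173/10000⌋=2066; principal=min(247868-2066,119422)=119422; balance=119422-119422=0

1 79326 168542 4416823
2 76411 171457 4245366
3 73444 174424 4070942
4 70427 177441 3893501
5 67357 180511 3712990
6 64234 183634 3529356
7 61057 186811 3342545
8 57826 190042 3152503
9 54538 193330 2959173
10 51193 196675 2762498
11 47791 200077 2562421
12 44329 203539 2358882
13 40808 207060 2151822
14 37226 210642 1941180
15 33582 214286 1726894
16 29875 217993 1508901
17 26103 221765 1287136
18 22267 225601 1061535
19 18364 229504 832031
20 14394 233474 598557
21 10355 237513 361044
22 6246 241622 119422
23 2066 119422 0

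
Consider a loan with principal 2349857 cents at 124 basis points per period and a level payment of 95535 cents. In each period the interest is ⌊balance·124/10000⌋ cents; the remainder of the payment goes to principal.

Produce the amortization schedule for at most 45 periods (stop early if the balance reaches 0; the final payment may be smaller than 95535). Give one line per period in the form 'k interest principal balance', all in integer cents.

1. interest=⌊2349857·124/10000⌋=29138; principal=95535-29138=66397; balance=2349857-66397=2283460
2. interest=⌊2283460·124/10000⌋=28314; principal=95535-28314=67221; balance=2283460-67221=2216239
3. interest=⌊2216239·124/10000⌋=27481; principal=95535-27481=68054; balance=2216239-68054=2148185
4. interest=⌊2148185·124/10000⌋=26637; principal=95535-26637=68898; balance=2148185-68898=2079287
5. interest=⌊2079287·124/10000⌋=25783; principal=95535-25783=69752; balance=2079287-69752=2009535
6. interest=⌊2009535·124/10000⌋=24918; principal=95535-24918=70617; balance=2009535-70617=1938918
7. interest=⌊1938918·124/10000⌋=24042; principal=95535-24042=71493; balance=1938918-71493=1867425
8. interest=⌊1867425·124/10000⌋=23156; principal=95535-23156=72379; balance=1867425-72379=1795046
9. interest=⌊1795046·124/10000⌋=22258; principal=95535-22258=73277; balance=1795046-73277=1721769
10. interest=⌊1721769·124/10000⌋=21349; principal=95535-21349=74186; balance=1721769-74186=1647583
11. interest=⌊1647583·124/10000⌋=20430; principal=95535-20430=75105; balance=1647583-75105=1572478
12. interest=⌊1572478·124/10000⌋=19498; principal=95535-19498=76037; balance=1572478-76037=1496441
13. interest=⌊1496441·124/10000⌋=18555; principal=95535-18555=76980; balance=1496441-76980=1419461
14. interest=⌊1419461·124/10000⌋=17601; principal=95535-17601=77934; balance=1419461-77934=1341527
15. interest=⌊1341527·124/10000⌋=16634; principal=95535-16634=78901; balance=1341527-78901=1262626
16. interest=⌊1262626·124/10000⌋=15656; principal=95535-15656=79879; balance=1262626-79879=1182747
17. interest=⌊1182747·124/10000⌋=14666; principal=95535-14666=80869; balance=1182747-80869=1101878
18. interest=⌊1101878·124/10000⌋=13663; principal=95535-13663=81872; balance=1101878-81872=1020006
19. interest=⌊1020006·124/10000⌋=12648; principal=95535-12648=82887; balance=1020006-82887=937119
20. interest=⌊937119·124/10000⌋=11620; principal=95535-11620=83915; balance=937119-83915=853204
21. interest=⌊853204·124/10000⌋=10579; principal=95535-10579=84956; balance=853204-84956=768248
22. interest=⌊768248·124/10000⌋=9526; principal=95535-9526=86009; balance=768248-86009=682239
23. interest=⌊682239·124/10000⌋=8459; principal=95535-8459=87076; balance=682239-87076=595163
24. interest=⌊595163·124/10000⌋=7380; principal=95535-7380=88155; balance=595163-88155=507008
25. interest=⌊507008·124/10000⌋=6286; principal=95535-6286=89249; balance=507008-89249=417759
26. interest=⌊417759·124/10000⌋=5180; principal=95535-5180=90355; balance=417759-90355=327404
27. interest=⌊327404·124/10000⌋=4059; principal=95535-4059=91476; balance=327404-91476=235928
28. interest=⌊235928·124/10000⌋=2925; principal=95535-2925=92610; balance=235928-92610=143318
29. interest=⌊143318·124/10000⌋=1777; principal=95535-1777=93758; balance=143318-93758=49560
30. interest=⌊49560·124/10000⌋=614; principal=min(95535-614,49560)=49560; balance=49560-49560=0

1 29138 66397 2283460
2 28314 67221 2216239
3 27481 68054 2148185
4 26637 68898 2079287
5 25783 69752 2009535
6 24918 70617 1938918
7 24042 71493 1867425
8 23156 72379 1795046
9 22258 73277 1721769
10 21349 74186 1647583
11 20430 75105 1572478
12 19498 76037 1496441
13 18555 76980 1419461
14 17601 77934 1341527
15 16634 78901 1262626
16 15656 79879 1182747
17 14666 80869 1101878
18 13663 81872 1020006
19 12648 82887 937119
20 11620 83915 853204
21 10579 84956 768248
22 9526 86009 682239
23 8459 87076 595163
24 7380 88155 507008
25 6286 89249 417759
26 5180 90355 327404
27 4059 91476 235928
28 2925 92610 143318
29 1777 93758 49560
30 614 49560 0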